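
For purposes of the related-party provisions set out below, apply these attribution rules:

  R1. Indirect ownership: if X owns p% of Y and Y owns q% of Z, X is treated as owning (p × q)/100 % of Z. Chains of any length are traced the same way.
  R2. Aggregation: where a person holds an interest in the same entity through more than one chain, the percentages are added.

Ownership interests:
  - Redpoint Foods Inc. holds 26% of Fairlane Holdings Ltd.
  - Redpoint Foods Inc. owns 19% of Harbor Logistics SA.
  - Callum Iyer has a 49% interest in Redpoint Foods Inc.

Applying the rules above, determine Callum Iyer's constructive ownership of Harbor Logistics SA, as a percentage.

Chain via Redpoint Foods Inc. (R1): 49% × 19% = 9.31% of Harbor Logistics SA.

9.31%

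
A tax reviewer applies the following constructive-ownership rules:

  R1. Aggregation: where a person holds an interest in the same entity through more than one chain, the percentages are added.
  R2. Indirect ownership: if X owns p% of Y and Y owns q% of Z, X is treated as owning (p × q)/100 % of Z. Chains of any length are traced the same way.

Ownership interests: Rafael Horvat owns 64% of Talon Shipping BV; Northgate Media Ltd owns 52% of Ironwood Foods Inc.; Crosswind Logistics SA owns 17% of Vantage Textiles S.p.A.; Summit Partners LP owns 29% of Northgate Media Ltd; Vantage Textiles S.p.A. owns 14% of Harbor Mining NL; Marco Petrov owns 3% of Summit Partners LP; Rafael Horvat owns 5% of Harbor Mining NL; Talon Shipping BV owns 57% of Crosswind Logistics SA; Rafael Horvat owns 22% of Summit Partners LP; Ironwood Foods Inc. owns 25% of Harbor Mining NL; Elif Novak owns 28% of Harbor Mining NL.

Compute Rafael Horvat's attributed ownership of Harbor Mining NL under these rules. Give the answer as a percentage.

Chain via Summit Partners LP → Northgate Media Ltd → Ironwood Foods Inc. (R2): 22% × 29% × 52% × 25% = 0.8294% of Harbor Mining NL.
Chain via Talon Shipping BV → Crosswind Logistics SA → Vantage Textiles S.p.A. (R2): 64% × 57% × 17% × 14% = 0.868224% of Harbor Mining NL.
Direct interest in Harbor Mining NL: 5%.
Aggregating (R1): 0.8294% + 0.868224% + 5% = 6.697624%.

6.697624%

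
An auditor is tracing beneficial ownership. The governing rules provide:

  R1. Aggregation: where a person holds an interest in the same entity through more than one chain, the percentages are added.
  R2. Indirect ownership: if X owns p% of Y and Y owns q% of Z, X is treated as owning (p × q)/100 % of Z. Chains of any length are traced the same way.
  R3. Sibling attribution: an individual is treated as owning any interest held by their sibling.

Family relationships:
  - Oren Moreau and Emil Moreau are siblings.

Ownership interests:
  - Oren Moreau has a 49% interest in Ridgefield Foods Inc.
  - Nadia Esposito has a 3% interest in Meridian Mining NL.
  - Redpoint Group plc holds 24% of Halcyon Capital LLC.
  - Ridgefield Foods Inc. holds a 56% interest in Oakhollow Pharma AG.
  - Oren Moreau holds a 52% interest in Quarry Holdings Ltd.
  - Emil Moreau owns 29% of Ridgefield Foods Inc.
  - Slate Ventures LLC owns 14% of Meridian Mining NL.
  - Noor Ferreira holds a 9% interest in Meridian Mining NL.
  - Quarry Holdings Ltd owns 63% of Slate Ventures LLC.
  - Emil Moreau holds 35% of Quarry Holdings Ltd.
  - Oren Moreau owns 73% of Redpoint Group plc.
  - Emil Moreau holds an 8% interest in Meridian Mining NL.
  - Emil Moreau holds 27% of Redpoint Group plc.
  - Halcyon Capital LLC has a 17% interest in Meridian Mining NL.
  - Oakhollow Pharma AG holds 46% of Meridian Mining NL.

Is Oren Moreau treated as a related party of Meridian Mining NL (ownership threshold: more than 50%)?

By sibling attribution (R3), Oren Moreau is treated as also owning Emil Moreau's interest in Redpoint Group plc, giving 73% + 27% = 100%.
By sibling attribution (R3), Oren Moreau is treated as also owning Emil Moreau's interest in Ridgefield Foods Inc, giving 49% + 29% = 78%.
By sibling attribution (R3), Oren Moreau is treated as also owning Emil Moreau's interest in Quarry Holdings Ltd, giving 52% + 35% = 87%.
By sibling attribution (R3), Oren Moreau is treated as owning Emil Moreau's 8% interest in Meridian Mining NL.
Chain via Redpoint Group plc → Halcyon Capital LLC (R2): 100% × 24% × 17% = 4.08% of Meridian Mining NL.
Chain via Ridgefield Foods Inc. → Oakhollow Pharma AG (R2): 78% × 56% × 46% = 20.0928% of Meridian Mining NL.
Chain via Quarry Holdings Ltd → Slate Ventures LLC (R2): 87% × 63% × 14% = 7.6734% of Meridian Mining NL.
Direct interest in Meridian Mining NL: 8%.
Aggregating (R1): 4.08% + 20.0928% + 7.6734% + 8% = 39.8462%.
39.8462% does not exceed the 50% threshold, so Oren is not a related party to Meridian Mining NL.

No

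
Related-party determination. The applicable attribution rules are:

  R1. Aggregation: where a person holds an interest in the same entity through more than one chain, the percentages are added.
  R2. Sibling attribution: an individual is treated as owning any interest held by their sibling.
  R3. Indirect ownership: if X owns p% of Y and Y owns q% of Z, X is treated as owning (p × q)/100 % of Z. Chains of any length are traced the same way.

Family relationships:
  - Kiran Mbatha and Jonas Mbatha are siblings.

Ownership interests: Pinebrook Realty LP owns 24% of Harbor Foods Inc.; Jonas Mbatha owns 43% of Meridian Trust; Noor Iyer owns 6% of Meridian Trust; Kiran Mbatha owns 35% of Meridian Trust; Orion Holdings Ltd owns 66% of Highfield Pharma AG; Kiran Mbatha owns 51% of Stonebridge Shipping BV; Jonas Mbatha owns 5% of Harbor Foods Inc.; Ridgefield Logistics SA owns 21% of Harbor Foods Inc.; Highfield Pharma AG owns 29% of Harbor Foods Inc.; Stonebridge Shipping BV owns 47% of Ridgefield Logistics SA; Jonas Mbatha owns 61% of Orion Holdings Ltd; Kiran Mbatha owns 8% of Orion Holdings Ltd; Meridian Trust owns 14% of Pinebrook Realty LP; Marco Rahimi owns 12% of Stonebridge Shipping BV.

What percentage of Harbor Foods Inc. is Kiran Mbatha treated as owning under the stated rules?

25.8611%

By sibling attribution (R2), Kiran Mbatha is treated as also owning Jonas Mbatha's interest in Orion Holdings Ltd, giving 8% + 61% = 69%.
By sibling attribution (R2), Kiran Mbatha is treated as also owning Jonas Mbatha's interest in Meridian Trust, giving 35% + 43% = 78%.
By sibling attribution (R2), Kiran Mbatha is treated as owning Jonas Mbatha's 5% interest in Harbor Foods Inc.
Chain via Stonebridge Shipping BV → Ridgefield Logistics SA (R3): 51% × 47% × 21% = 5.0337% of Harbor Foods Inc.
Chain via Orion Holdings Ltd → Highfield Pharma AG (R3): 69% × 66% × 29% = 13.2066% of Harbor Foods Inc.
Chain via Meridian Trust → Pinebrook Realty LP (R3): 78% × 14% × 24% = 2.6208% of Harbor Foods Inc.
Direct interest in Harbor Foods Inc: 5%.
Aggregating (R1): 5.0337% + 13.2066% + 2.6208% + 5% = 25.8611%.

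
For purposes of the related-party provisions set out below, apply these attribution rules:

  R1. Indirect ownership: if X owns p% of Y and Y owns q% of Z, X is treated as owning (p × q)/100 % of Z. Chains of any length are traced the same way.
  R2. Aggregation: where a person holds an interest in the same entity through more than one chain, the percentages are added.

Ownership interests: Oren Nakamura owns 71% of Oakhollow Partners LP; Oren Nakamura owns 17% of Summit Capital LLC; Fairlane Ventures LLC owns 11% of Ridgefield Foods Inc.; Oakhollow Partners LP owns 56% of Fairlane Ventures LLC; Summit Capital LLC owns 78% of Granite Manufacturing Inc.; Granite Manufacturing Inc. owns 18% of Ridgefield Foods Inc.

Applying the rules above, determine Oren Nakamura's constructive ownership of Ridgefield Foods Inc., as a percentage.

Chain via Oakhollow Partners LP → Fairlane Ventures LLC (R1): 71% × 56% × 11% = 4.3736% of Ridgefield Foods Inc.
Chain via Summit Capital LLC → Granite Manufacturing Inc. (R1): 17% × 78% × 18% = 2.3868% of Ridgefield Foods Inc.
Aggregating (R2): 4.3736% + 2.3868% = 6.7604%.

6.7604%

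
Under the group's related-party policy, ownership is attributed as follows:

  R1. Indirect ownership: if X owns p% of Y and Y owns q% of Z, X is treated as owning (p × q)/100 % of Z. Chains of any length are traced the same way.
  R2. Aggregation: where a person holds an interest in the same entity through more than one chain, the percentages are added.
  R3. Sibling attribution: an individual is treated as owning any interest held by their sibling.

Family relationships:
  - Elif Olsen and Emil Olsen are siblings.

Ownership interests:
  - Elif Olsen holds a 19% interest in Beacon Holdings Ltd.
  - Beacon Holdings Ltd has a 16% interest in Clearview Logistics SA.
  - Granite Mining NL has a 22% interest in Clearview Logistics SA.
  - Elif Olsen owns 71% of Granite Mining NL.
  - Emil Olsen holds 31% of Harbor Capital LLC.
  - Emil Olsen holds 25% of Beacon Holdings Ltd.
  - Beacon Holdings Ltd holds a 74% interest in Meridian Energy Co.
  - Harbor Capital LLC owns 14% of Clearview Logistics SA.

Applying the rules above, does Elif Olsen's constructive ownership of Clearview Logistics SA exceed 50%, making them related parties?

No

By sibling attribution (R3), Elif Olsen is treated as also owning Emil Olsen's interest in Beacon Holdings Ltd, giving 19% + 25% = 44%.
By sibling attribution (R3), Elif Olsen is treated as owning Emil Olsen's 31% interest in Harbor Capital LLC.
Chain via Granite Mining NL (R1): 71% × 22% = 15.62% of Clearview Logistics SA.
Chain via Beacon Holdings Ltd (R1): 44% × 16% = 7.04% of Clearview Logistics SA.
Chain via Harbor Capital LLC (R1): 31% × 14% = 4.34% of Clearview Logistics SA.
Aggregating (R2): 15.62% + 7.04% + 4.34% = 27%.
27% does not exceed the 50% threshold, so Elif is not a related party to Clearview Logistics SA.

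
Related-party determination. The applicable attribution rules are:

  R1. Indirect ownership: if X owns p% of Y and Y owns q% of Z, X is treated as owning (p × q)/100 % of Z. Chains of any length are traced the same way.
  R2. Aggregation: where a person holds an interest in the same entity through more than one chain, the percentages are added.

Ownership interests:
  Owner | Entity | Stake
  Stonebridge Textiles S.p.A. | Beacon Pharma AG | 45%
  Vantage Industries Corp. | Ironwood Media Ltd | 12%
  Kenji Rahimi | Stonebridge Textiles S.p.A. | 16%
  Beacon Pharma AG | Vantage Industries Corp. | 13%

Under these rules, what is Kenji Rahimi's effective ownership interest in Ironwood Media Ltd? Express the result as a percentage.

Chain via Stonebridge Textiles S.p.A. → Beacon Pharma AG → Vantage Industries Corp. (R1): 16% × 45% × 13% × 12% = 0.11232% of Ironwood Media Ltd.

0.11232%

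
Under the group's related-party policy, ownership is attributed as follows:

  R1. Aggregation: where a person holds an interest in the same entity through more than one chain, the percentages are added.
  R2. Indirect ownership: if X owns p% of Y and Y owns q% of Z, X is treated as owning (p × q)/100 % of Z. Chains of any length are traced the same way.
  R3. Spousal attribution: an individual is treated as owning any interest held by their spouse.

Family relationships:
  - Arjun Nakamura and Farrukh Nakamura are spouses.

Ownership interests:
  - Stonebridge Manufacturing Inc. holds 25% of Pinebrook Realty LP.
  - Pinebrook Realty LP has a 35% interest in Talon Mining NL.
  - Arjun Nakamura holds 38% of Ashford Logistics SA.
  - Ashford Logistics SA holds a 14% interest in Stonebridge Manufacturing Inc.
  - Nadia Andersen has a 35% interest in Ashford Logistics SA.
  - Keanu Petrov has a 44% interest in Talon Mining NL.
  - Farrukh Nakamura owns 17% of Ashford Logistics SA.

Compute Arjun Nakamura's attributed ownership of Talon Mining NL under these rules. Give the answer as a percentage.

0.67375%

By spousal attribution (R3), Arjun Nakamura is treated as also owning Farrukh Nakamura's interest in Ashford Logistics SA, giving 38% + 17% = 55%.
Chain via Ashford Logistics SA → Stonebridge Manufacturing Inc. → Pinebrook Realty LP (R2): 55% × 14% × 25% × 35% = 0.67375% of Talon Mining NL.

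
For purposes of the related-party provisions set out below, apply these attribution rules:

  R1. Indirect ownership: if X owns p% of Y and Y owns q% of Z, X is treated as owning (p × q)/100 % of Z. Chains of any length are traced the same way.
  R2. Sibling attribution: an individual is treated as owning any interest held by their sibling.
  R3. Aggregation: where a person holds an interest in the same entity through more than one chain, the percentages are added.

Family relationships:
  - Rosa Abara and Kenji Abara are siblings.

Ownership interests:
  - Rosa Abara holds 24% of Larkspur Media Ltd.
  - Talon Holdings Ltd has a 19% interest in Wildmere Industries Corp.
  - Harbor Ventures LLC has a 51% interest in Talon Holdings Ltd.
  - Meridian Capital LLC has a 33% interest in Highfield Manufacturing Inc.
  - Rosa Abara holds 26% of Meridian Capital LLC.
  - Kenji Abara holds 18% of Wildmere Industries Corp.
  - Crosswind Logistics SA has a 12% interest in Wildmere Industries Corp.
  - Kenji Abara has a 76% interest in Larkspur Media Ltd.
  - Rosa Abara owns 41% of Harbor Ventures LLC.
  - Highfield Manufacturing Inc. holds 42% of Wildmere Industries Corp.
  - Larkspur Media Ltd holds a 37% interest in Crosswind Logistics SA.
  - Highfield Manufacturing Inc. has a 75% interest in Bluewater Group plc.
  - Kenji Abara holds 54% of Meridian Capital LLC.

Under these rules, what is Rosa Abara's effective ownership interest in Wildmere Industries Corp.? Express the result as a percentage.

37.5009%

By sibling attribution (R2), Rosa Abara is treated as also owning Kenji Abara's interest in Meridian Capital LLC, giving 26% + 54% = 80%.
By sibling attribution (R2), Rosa Abara is treated as also owning Kenji Abara's interest in Larkspur Media Ltd, giving 24% + 76% = 100%.
By sibling attribution (R2), Rosa Abara is treated as owning Kenji Abara's 18% interest in Wildmere Industries Corp.
Chain via Meridian Capital LLC → Highfield Manufacturing Inc. (R1): 80% × 33% × 42% = 11.088% of Wildmere Industries Corp.
Chain via Harbor Ventures LLC → Talon Holdings Ltd (R1): 41% × 51% × 19% = 3.9729% of Wildmere Industries Corp.
Chain via Larkspur Media Ltd → Crosswind Logistics SA (R1): 100% × 37% × 12% = 4.44% of Wildmere Industries Corp.
Direct interest in Wildmere Industries Corp: 18%.
Aggregating (R3): 11.088% + 3.9729% + 4.44% + 18% = 37.5009%.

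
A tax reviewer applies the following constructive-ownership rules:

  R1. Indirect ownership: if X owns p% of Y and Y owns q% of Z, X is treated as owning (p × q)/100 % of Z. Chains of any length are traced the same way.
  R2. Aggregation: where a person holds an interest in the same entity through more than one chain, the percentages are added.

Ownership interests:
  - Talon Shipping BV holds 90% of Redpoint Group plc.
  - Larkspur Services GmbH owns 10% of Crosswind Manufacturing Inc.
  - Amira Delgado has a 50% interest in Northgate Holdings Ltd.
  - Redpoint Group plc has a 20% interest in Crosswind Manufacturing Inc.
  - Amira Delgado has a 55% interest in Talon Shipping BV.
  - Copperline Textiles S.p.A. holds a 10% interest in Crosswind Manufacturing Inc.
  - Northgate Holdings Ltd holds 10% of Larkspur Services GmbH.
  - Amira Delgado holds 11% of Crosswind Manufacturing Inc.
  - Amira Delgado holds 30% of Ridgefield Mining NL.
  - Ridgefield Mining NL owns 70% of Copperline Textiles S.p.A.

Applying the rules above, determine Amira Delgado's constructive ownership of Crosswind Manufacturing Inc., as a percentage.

23.5%

Chain via Talon Shipping BV → Redpoint Group plc (R1): 55% × 90% × 20% = 9.9% of Crosswind Manufacturing Inc.
Chain via Northgate Holdings Ltd → Larkspur Services GmbH (R1): 50% × 10% × 10% = 0.5% of Crosswind Manufacturing Inc.
Chain via Ridgefield Mining NL → Copperline Textiles S.p.A. (R1): 30% × 70% × 10% = 2.1% of Crosswind Manufacturing Inc.
Direct interest in Crosswind Manufacturing Inc: 11%.
Aggregating (R2): 9.9% + 0.5% + 2.1% + 11% = 23.5%.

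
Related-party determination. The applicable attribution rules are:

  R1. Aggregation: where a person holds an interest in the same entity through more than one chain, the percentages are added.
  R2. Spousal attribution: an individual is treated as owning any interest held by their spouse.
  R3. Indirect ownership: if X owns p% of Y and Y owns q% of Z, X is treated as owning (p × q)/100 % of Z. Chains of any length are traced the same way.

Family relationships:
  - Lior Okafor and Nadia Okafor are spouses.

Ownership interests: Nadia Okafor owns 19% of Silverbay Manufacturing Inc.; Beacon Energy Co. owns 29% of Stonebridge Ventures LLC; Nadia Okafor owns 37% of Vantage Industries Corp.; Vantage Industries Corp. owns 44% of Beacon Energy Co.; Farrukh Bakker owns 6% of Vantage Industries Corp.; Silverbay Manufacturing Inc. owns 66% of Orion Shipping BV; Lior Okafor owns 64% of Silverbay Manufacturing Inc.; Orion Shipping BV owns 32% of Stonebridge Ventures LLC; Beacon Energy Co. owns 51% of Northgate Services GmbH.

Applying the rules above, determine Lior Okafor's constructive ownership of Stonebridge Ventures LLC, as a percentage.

By spousal attribution (R2), Lior Okafor is treated as also owning Nadia Okafor's interest in Silverbay Manufacturing Inc, giving 64% + 19% = 83%.
By spousal attribution (R2), Lior Okafor is treated as owning Nadia Okafor's 37% interest in Vantage Industries Corp.
Chain via Silverbay Manufacturing Inc. → Orion Shipping BV (R3): 83% × 66% × 32% = 17.5296% of Stonebridge Ventures LLC.
Chain via Vantage Industries Corp. → Beacon Energy Co. (R3): 37% × 44% × 29% = 4.7212% of Stonebridge Ventures LLC.
Aggregating (R1): 17.5296% + 4.7212% = 22.2508%.

22.2508%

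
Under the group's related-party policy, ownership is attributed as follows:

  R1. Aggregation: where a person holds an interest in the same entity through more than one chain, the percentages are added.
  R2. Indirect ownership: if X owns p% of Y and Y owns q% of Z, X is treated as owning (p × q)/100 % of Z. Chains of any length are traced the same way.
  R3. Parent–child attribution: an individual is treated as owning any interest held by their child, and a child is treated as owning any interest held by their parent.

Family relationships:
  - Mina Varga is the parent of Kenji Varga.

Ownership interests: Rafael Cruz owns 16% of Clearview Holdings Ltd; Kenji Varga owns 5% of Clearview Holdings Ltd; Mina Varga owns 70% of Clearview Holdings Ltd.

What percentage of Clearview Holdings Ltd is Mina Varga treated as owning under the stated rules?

75%

By parent–child attribution (R3), Mina Varga is treated as also owning Kenji Varga's interest in Clearview Holdings Ltd, giving 70% + 5% = 75%.
Direct interest in Clearview Holdings Ltd: 75%.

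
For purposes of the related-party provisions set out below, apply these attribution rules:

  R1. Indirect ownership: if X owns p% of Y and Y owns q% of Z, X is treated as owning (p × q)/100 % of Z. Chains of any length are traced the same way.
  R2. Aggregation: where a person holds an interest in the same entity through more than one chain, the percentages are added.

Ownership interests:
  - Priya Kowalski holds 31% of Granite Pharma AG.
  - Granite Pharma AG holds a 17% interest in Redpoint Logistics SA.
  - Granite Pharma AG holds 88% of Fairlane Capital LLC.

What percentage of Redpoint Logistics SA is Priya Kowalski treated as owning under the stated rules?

Chain via Granite Pharma AG (R1): 31% × 17% = 5.27% of Redpoint Logistics SA.

5.27%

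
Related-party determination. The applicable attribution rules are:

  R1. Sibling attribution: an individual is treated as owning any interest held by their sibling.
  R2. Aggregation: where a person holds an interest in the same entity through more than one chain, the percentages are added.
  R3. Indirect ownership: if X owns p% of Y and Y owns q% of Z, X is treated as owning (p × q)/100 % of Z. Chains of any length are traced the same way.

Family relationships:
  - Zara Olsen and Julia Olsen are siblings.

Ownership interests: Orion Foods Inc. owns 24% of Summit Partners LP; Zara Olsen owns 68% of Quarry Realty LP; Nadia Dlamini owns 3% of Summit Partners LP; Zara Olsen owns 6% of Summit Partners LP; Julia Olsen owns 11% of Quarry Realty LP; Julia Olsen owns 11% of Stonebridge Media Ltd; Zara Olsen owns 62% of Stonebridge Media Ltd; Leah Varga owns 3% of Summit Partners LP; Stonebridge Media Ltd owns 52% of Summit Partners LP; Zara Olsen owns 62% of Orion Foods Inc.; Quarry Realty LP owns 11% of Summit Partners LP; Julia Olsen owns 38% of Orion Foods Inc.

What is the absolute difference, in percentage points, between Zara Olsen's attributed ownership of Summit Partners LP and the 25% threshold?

By sibling attribution (R1), Zara Olsen is treated as also owning Julia Olsen's interest in Orion Foods Inc, giving 62% + 38% = 100%.
By sibling attribution (R1), Zara Olsen is treated as also owning Julia Olsen's interest in Quarry Realty LP, giving 68% + 11% = 79%.
By sibling attribution (R1), Zara Olsen is treated as also owning Julia Olsen's interest in Stonebridge Media Ltd, giving 62% + 11% = 73%.
Chain via Orion Foods Inc. (R3): 100% × 24% = 24% of Summit Partners LP.
Chain via Quarry Realty LP (R3): 79% × 11% = 8.69% of Summit Partners LP.
Chain via Stonebridge Media Ltd (R3): 73% × 52% = 37.96% of Summit Partners LP.
Direct interest in Summit Partners LP: 6%.
Aggregating (R2): 24% + 8.69% + 37.96% + 6% = 76.65%.
76.65% exceeds the 25% threshold by 51.65 percentage points.

51.65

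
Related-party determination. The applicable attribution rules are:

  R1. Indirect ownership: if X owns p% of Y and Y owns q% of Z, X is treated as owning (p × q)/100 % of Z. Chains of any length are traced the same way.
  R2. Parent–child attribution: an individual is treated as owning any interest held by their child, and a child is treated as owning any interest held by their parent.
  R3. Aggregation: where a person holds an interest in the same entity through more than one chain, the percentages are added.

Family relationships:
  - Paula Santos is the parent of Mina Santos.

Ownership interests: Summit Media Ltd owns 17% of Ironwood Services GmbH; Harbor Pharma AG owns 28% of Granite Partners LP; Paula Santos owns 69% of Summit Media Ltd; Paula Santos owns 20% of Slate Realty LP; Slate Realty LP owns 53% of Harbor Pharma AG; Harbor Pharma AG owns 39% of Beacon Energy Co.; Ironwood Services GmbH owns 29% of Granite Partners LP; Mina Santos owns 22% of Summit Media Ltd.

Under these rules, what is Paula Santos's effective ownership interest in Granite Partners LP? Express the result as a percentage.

7.4543%

By parent–child attribution (R2), Paula Santos is treated as also owning Mina Santos's interest in Summit Media Ltd, giving 69% + 22% = 91%.
Chain via Slate Realty LP → Harbor Pharma AG (R1): 20% × 53% × 28% = 2.968% of Granite Partners LP.
Chain via Summit Media Ltd → Ironwood Services GmbH (R1): 91% × 17% × 29% = 4.4863% of Granite Partners LP.
Aggregating (R3): 2.968% + 4.4863% = 7.4543%.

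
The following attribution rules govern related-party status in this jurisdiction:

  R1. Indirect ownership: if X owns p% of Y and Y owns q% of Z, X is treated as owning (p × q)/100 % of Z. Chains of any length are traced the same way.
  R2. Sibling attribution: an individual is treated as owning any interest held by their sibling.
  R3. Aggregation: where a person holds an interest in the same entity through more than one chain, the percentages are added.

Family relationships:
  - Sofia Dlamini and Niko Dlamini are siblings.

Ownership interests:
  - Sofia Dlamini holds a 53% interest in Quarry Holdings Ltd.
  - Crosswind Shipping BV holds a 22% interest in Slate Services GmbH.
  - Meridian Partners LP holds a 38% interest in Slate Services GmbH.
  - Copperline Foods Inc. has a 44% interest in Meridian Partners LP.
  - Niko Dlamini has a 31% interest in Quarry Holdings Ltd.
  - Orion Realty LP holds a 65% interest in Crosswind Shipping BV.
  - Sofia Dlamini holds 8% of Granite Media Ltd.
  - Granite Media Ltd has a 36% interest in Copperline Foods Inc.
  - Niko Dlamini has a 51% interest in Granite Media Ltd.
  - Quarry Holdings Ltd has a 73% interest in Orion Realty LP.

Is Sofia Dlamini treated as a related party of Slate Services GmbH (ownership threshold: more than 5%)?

By sibling attribution (R2), Sofia Dlamini is treated as also owning Niko Dlamini's interest in Quarry Holdings Ltd, giving 53% + 31% = 84%.
By sibling attribution (R2), Sofia Dlamini is treated as also owning Niko Dlamini's interest in Granite Media Ltd, giving 8% + 51% = 59%.
Chain via Quarry Holdings Ltd → Orion Realty LP → Crosswind Shipping BV (R1): 84% × 73% × 65% × 22% = 8.76876% of Slate Services GmbH.
Chain via Granite Media Ltd → Copperline Foods Inc. → Meridian Partners LP (R1): 59% × 36% × 44% × 38% = 3.551328% of Slate Services GmbH.
Aggregating (R3): 8.76876% + 3.551328% = 12.320088%.
12.320088% exceeds the 5% threshold, so Sofia is a related party to Slate Services GmbH.

Yes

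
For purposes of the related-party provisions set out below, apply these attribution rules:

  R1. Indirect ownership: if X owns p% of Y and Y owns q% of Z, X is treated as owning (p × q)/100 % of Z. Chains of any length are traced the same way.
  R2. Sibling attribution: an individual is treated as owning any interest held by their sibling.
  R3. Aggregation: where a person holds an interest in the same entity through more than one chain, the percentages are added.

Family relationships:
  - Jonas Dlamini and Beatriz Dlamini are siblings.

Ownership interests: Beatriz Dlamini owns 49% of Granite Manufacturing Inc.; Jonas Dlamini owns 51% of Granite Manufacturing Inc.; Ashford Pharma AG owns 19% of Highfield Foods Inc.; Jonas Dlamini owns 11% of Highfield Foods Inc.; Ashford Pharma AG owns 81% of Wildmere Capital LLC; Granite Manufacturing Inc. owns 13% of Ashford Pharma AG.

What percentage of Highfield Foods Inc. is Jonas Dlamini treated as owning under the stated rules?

By sibling attribution (R2), Jonas Dlamini is treated as also owning Beatriz Dlamini's interest in Granite Manufacturing Inc, giving 51% + 49% = 100%.
Chain via Granite Manufacturing Inc. → Ashford Pharma AG (R1): 100% × 13% × 19% = 2.47% of Highfield Foods Inc.
Direct interest in Highfield Foods Inc: 11%.
Aggregating (R3): 2.47% + 11% = 13.47%.

13.47%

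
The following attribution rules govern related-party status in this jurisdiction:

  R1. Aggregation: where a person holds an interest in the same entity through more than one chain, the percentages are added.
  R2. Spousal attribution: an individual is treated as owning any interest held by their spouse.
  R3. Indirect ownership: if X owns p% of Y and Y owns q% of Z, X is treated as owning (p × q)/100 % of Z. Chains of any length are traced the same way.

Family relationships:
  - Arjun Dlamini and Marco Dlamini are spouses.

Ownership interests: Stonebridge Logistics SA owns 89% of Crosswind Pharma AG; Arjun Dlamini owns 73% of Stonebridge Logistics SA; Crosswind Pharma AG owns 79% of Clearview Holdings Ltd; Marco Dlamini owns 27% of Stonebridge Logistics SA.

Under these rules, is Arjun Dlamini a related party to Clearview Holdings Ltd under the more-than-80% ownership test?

By spousal attribution (R2), Arjun Dlamini is treated as also owning Marco Dlamini's interest in Stonebridge Logistics SA, giving 73% + 27% = 100%.
Chain via Stonebridge Logistics SA → Crosswind Pharma AG (R3): 100% × 89% × 79% = 70.31% of Clearview Holdings Ltd.
70.31% does not exceed the 80% threshold, so Arjun is not a related party to Clearview Holdings Ltd.

No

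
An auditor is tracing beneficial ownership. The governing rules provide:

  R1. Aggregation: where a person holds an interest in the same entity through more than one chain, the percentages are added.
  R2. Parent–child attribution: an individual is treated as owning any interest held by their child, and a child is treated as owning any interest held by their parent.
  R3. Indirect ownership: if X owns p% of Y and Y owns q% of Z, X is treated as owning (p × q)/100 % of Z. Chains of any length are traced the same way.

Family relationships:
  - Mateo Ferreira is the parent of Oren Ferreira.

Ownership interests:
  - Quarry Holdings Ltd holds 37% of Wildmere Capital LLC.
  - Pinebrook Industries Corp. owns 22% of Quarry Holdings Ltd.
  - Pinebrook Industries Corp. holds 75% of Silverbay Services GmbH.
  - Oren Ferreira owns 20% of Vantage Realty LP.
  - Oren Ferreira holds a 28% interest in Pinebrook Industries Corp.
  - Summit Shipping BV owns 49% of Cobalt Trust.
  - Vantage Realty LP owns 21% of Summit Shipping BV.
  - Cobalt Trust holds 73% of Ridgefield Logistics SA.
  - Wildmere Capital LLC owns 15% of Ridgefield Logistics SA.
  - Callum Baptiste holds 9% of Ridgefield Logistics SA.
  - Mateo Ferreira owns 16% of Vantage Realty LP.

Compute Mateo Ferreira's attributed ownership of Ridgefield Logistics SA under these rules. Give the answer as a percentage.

By parent–child attribution (R2), Mateo Ferreira is treated as also owning Oren Ferreira's interest in Vantage Realty LP, giving 16% + 20% = 36%.
By parent–child attribution (R2), Mateo Ferreira is treated as owning Oren Ferreira's 28% interest in Pinebrook Industries Corp.
Chain via Vantage Realty LP → Summit Shipping BV → Cobalt Trust (R3): 36% × 21% × 49% × 73% = 2.704212% of Ridgefield Logistics SA.
Chain via Pinebrook Industries Corp. → Quarry Holdings Ltd → Wildmere Capital LLC (R3): 28% × 22% × 37% × 15% = 0.34188% of Ridgefield Logistics SA.
Aggregating (R1): 2.704212% + 0.34188% = 3.046092%.

3.046092%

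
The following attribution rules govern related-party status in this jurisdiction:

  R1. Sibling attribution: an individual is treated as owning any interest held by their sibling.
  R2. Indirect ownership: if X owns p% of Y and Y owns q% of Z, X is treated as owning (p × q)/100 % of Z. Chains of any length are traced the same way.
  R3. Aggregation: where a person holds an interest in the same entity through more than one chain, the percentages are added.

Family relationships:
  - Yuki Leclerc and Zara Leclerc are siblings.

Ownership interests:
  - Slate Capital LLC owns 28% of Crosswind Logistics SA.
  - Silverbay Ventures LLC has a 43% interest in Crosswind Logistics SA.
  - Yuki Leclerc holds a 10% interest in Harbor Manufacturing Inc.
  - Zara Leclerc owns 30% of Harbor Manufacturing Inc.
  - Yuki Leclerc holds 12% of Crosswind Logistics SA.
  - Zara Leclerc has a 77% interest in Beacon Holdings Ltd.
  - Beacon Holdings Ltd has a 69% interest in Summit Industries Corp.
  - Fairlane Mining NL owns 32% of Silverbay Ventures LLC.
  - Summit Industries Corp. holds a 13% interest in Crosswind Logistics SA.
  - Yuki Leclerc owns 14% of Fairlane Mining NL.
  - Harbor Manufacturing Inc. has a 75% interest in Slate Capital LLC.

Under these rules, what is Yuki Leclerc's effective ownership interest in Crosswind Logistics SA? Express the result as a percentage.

29.2333%

By sibling attribution (R1), Yuki Leclerc is treated as also owning Zara Leclerc's interest in Harbor Manufacturing Inc, giving 10% + 30% = 40%.
By sibling attribution (R1), Yuki Leclerc is treated as owning Zara Leclerc's 77% interest in Beacon Holdings Ltd.
Chain via Fairlane Mining NL → Silverbay Ventures LLC (R2): 14% × 32% × 43% = 1.9264% of Crosswind Logistics SA.
Chain via Harbor Manufacturing Inc. → Slate Capital LLC (R2): 40% × 75% × 28% = 8.4% of Crosswind Logistics SA.
Direct interest in Crosswind Logistics SA: 12%.
Chain via Beacon Holdings Ltd → Summit Industries Corp. (R2): 77% × 69% × 13% = 6.9069% of Crosswind Logistics SA.
Aggregating (R3): 1.9264% + 8.4% + 12% + 6.9069% = 29.2333%.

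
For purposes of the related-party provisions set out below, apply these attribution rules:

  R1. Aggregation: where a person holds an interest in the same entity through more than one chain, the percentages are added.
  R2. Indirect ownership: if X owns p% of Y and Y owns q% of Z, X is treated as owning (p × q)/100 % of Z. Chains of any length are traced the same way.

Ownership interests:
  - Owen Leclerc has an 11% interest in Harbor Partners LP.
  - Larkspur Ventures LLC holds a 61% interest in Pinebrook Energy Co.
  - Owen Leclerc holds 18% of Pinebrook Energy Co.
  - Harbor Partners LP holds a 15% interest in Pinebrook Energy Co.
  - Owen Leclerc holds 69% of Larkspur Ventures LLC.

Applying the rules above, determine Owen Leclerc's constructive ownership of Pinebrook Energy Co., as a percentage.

Chain via Larkspur Ventures LLC (R2): 69% × 61% = 42.09% of Pinebrook Energy Co.
Chain via Harbor Partners LP (R2): 11% × 15% = 1.65% of Pinebrook Energy Co.
Direct interest in Pinebrook Energy Co: 18%.
Aggregating (R1): 42.09% + 1.65% + 18% = 61.74%.

61.74%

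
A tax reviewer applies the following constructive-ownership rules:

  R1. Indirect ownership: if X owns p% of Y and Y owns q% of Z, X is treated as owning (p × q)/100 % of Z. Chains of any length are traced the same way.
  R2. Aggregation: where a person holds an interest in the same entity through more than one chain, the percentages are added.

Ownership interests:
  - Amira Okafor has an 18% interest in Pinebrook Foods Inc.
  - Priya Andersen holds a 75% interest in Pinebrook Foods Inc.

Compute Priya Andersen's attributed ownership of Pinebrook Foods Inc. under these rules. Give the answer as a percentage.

75%

Direct interest in Pinebrook Foods Inc: 75%.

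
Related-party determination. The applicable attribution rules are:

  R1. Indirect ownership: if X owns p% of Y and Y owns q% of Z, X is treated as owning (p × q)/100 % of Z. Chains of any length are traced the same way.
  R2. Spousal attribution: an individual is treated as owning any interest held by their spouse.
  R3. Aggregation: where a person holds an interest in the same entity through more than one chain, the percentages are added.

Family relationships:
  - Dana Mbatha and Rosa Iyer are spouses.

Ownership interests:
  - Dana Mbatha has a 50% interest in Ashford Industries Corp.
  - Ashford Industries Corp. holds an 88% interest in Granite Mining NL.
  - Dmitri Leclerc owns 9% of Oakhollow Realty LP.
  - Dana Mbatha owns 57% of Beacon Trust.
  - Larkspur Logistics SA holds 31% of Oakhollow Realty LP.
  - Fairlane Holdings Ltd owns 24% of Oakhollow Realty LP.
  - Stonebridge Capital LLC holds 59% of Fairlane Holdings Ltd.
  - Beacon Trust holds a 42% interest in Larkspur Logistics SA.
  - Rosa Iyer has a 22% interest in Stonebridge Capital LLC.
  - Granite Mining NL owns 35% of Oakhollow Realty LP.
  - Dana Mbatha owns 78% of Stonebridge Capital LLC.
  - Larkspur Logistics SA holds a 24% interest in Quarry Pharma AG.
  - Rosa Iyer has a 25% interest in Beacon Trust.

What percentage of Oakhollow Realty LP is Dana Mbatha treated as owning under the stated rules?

40.2364%

By spousal attribution (R2), Dana Mbatha is treated as also owning Rosa Iyer's interest in Stonebridge Capital LLC, giving 78% + 22% = 100%.
By spousal attribution (R2), Dana Mbatha is treated as also owning Rosa Iyer's interest in Beacon Trust, giving 57% + 25% = 82%.
Chain via Stonebridge Capital LLC → Fairlane Holdings Ltd (R1): 100% × 59% × 24% = 14.16% of Oakhollow Realty LP.
Chain via Ashford Industries Corp. → Granite Mining NL (R1): 50% × 88% × 35% = 15.4% of Oakhollow Realty LP.
Chain via Beacon Trust → Larkspur Logistics SA (R1): 82% × 42% × 31% = 10.6764% of Oakhollow Realty LP.
Aggregating (R3): 14.16% + 15.4% + 10.6764% = 40.2364%.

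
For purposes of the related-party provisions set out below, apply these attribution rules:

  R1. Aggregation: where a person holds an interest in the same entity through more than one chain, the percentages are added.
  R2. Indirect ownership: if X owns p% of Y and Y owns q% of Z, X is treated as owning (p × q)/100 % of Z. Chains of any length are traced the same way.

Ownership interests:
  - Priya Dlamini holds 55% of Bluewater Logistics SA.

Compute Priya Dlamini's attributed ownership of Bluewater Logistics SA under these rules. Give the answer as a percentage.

Direct interest in Bluewater Logistics SA: 55%.

55%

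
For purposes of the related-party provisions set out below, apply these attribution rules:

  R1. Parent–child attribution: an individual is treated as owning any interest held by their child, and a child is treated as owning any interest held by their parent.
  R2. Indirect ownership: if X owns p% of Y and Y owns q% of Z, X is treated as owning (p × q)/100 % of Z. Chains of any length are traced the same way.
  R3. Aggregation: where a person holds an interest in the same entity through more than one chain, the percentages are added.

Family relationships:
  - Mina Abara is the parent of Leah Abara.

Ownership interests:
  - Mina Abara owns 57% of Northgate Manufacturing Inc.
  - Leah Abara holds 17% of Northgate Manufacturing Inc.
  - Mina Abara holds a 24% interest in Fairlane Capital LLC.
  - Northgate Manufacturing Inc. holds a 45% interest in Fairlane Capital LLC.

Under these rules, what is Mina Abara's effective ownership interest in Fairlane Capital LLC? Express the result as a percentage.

By parent–child attribution (R1), Mina Abara is treated as also owning Leah Abara's interest in Northgate Manufacturing Inc, giving 57% + 17% = 74%.
Chain via Northgate Manufacturing Inc. (R2): 74% × 45% = 33.3% of Fairlane Capital LLC.
Direct interest in Fairlane Capital LLC: 24%.
Aggregating (R3): 33.3% + 24% = 57.3%.

57.3%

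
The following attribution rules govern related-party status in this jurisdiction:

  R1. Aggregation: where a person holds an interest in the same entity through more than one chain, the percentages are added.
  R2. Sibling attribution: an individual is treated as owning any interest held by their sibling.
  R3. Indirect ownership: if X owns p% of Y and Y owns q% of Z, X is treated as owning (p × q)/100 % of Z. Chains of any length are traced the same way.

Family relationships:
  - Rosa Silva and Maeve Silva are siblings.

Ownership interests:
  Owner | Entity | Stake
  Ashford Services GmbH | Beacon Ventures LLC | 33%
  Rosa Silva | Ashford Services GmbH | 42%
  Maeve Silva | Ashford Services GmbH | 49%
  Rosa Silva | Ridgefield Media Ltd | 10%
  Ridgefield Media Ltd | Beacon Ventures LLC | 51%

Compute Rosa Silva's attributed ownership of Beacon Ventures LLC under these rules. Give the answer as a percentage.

By sibling attribution (R2), Rosa Silva is treated as also owning Maeve Silva's interest in Ashford Services GmbH, giving 42% + 49% = 91%.
Chain via Ridgefield Media Ltd (R3): 10% × 51% = 5.1% of Beacon Ventures LLC.
Chain via Ashford Services GmbH (R3): 91% × 33% = 30.03% of Beacon Ventures LLC.
Aggregating (R1): 5.1% + 30.03% = 35.13%.

35.13%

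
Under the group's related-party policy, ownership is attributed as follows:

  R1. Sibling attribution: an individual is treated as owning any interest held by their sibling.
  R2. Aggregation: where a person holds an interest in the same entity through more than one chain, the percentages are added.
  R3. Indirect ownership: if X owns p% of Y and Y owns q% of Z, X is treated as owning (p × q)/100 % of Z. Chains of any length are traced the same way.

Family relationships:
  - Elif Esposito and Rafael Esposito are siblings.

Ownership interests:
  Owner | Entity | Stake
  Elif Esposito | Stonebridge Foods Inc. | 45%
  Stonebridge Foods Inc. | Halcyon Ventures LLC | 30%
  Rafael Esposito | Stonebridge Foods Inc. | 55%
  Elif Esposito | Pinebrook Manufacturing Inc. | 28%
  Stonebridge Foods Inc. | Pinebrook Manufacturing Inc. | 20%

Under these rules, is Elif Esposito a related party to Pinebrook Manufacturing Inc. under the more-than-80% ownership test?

No

By sibling attribution (R1), Elif Esposito is treated as also owning Rafael Esposito's interest in Stonebridge Foods Inc, giving 45% + 55% = 100%.
Chain via Stonebridge Foods Inc. (R3): 100% × 20% = 20% of Pinebrook Manufacturing Inc.
Direct interest in Pinebrook Manufacturing Inc: 28%.
Aggregating (R2): 20% + 28% = 48%.
48% does not exceed the 80% threshold, so Elif is not a related party to Pinebrook Manufacturing Inc.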